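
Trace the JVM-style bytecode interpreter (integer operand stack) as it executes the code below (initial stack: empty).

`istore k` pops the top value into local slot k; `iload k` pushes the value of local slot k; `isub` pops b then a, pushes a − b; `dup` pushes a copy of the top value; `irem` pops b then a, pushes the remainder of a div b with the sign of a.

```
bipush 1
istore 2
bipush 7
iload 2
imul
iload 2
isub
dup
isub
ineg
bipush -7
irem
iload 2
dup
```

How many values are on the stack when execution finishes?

3

bipush 1  -> 1
istore 2  -> (empty)
bipush 7  -> 7
iload 2   -> 7 1
imul      -> 7
iload 2   -> 7 1
isub      -> 6
dup       -> 6 6
isub      -> 0
ineg      -> 0
bipush -7 -> 0 -7
irem      -> 0
iload 2   -> 0 1
dup       -> 0 1 1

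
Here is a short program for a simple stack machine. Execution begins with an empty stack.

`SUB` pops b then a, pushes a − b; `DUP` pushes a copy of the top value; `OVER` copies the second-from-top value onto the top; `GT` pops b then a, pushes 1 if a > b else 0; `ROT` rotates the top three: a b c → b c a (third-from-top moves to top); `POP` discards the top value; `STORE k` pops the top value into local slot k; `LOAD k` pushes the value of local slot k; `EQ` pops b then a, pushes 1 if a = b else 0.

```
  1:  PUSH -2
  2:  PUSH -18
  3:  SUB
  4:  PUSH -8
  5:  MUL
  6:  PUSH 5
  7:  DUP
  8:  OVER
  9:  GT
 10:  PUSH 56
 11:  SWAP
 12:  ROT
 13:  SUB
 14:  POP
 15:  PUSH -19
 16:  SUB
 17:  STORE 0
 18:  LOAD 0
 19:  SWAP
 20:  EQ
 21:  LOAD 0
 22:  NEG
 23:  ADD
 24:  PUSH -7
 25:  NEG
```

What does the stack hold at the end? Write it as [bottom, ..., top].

[-75, 7]

PUSH -2  -> [-2]
PUSH -18 -> [-2, -18]
SUB      -> [16]
PUSH -8  -> [16, -8]
MUL      -> [-128]
PUSH 5   -> [-128, 5]
DUP      -> [-128, 5, 5]
OVER     -> [-128, 5, 5, 5]
GT       -> [-128, 5, 0]
PUSH 56  -> [-128, 5, 0, 56]
SWAP     -> [-128, 5, 56, 0]
ROT      -> [-128, 56, 0, 5]
SUB      -> [-128, 56, -5]
POP      -> [-128, 56]
PUSH -19 -> [-128, 56, -19]
SUB      -> [-128, 75]
STORE 0  -> [-128]
LOAD 0   -> [-128, 75]
SWAP     -> [75, -128]
EQ       -> [0]
LOAD 0   -> [0, 75]
NEG      -> [0, -75]
ADD      -> [-75]
PUSH -7  -> [-75, -7]
NEG      -> [-75, 7]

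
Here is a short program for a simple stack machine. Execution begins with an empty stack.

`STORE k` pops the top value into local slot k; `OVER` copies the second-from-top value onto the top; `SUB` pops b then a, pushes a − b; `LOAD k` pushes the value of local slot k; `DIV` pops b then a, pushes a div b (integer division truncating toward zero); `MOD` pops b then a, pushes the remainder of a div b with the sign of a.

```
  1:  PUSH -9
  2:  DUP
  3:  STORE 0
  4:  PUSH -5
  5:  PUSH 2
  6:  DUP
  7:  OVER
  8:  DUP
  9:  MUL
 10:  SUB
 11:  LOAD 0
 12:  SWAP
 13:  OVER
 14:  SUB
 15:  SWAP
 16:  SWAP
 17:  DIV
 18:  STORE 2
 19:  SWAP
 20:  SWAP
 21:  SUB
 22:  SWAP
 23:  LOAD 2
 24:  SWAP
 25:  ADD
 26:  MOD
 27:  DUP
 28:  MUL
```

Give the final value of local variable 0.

PUSH -9 -> [-9]
DUP     -> [-9, -9]
STORE 0 -> [-9]
PUSH -5 -> [-9, -5]
PUSH 2  -> [-9, -5, 2]
DUP     -> [-9, -5, 2, 2]
OVER    -> [-9, -5, 2, 2, 2]
DUP     -> [-9, -5, 2, 2, 2, 2]
MUL     -> [-9, -5, 2, 2, 4]
SUB     -> [-9, -5, 2, -2]
LOAD 0  -> [-9, -5, 2, -2, -9]
SWAP    -> [-9, -5, 2, -9, -2]
OVER    -> [-9, -5, 2, -9, -2, -9]
SUB     -> [-9, -5, 2, -9, 7]
SWAP    -> [-9, -5, 2, 7, -9]
SWAP    -> [-9, -5, 2, -9, 7]
DIV     -> [-9, -5, 2, -1]
STORE 2 -> [-9, -5, 2]
SWAP    -> [-9, 2, -5]
SWAP    -> [-9, -5, 2]
SUB     -> [-9, -7]
SWAP    -> [-7, -9]
LOAD 2  -> [-7, -9, -1]
SWAP    -> [-7, -1, -9]
ADD     -> [-7, -10]
MOD     -> [-7]
DUP     -> [-7, -7]
MUL     -> [49]

-9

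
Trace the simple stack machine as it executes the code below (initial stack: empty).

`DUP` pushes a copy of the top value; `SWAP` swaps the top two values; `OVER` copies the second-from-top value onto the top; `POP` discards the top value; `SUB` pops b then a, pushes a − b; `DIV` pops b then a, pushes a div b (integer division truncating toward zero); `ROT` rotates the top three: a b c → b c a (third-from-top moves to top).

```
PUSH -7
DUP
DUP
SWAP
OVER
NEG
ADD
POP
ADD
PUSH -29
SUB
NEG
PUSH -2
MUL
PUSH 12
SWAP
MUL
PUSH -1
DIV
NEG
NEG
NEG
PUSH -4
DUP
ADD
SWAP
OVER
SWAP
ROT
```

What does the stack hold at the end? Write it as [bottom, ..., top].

[-8, 360, -8]

PUSH -7  -> [-7]
DUP      -> [-7, -7]
DUP      -> [-7, -7, -7]
SWAP     -> [-7, -7, -7]
OVER     -> [-7, -7, -7, -7]
NEG      -> [-7, -7, -7, 7]
ADD      -> [-7, -7, 0]
POP      -> [-7, -7]
ADD      -> [-14]
PUSH -29 -> [-14, -29]
SUB      -> [15]
NEG      -> [-15]
PUSH -2  -> [-15, -2]
MUL      -> [30]
PUSH 12  -> [30, 12]
SWAP     -> [12, 30]
MUL      -> [360]
PUSH -1  -> [360, -1]
DIV      -> [-360]
NEG      -> [360]
NEG      -> [-360]
NEG      -> [360]
PUSH -4  -> [360, -4]
DUP      -> [360, -4, -4]
ADD      -> [360, -8]
SWAP     -> [-8, 360]
OVER     -> [-8, 360, -8]
SWAP     -> [-8, -8, 360]
ROT      -> [-8, 360, -8]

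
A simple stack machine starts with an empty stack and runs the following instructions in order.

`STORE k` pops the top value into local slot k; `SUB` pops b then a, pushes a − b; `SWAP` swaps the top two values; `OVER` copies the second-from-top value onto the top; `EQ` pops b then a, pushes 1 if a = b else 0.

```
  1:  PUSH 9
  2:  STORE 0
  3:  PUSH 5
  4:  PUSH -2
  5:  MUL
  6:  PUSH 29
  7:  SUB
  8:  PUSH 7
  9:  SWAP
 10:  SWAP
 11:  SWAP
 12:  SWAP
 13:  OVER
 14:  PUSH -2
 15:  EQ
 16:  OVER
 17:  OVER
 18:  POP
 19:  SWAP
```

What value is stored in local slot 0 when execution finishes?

9

PUSH 9  -> [9]
STORE 0 -> []
PUSH 5  -> [5]
PUSH -2 -> [5, -2]
MUL     -> [-10]
PUSH 29 -> [-10, 29]
SUB     -> [-39]
PUSH 7  -> [-39, 7]
SWAP    -> [7, -39]
SWAP    -> [-39, 7]
SWAP    -> [7, -39]
SWAP    -> [-39, 7]
OVER    -> [-39, 7, -39]
PUSH -2 -> [-39, 7, -39, -2]
EQ      -> [-39, 7, 0]
OVER    -> [-39, 7, 0, 7]
OVER    -> [-39, 7, 0, 7, 0]
POP     -> [-39, 7, 0, 7]
SWAP    -> [-39, 7, 7, 0]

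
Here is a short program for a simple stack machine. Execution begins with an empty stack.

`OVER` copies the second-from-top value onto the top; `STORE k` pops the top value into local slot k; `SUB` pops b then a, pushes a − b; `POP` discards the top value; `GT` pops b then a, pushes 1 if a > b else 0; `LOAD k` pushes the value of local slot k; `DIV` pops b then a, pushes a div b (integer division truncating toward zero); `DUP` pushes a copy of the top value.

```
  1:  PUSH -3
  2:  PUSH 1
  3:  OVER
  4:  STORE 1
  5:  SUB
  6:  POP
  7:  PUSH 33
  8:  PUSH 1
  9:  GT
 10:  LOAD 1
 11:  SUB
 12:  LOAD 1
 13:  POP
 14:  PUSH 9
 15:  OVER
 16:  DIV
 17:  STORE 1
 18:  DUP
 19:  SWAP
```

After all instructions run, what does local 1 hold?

PUSH -3  [-3]
PUSH 1   [-3, 1]
OVER     [-3, 1, -3]
STORE 1  [-3, 1]
SUB      [-4]
POP      []
PUSH 33  [33]
PUSH 1   [33, 1]
GT       [1]
LOAD 1   [1, -3]
SUB      [4]
LOAD 1   [4, -3]
POP      [4]
PUSH 9   [4, 9]
OVER     [4, 9, 4]
DIV      [4, 2]
STORE 1  [4]
DUP      [4, 4]
SWAP     [4, 4]

2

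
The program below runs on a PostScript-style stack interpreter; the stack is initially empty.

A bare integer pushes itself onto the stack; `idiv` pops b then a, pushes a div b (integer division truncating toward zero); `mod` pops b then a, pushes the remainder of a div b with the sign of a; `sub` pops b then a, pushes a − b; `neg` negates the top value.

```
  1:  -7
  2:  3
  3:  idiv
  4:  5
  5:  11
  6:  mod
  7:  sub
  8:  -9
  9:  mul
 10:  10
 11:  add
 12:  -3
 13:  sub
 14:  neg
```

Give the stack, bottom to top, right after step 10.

-7   -> -7
3    -> -7 3
idiv -> -2
5    -> -2 5
11   -> -2 5 11
mod  -> -2 5
sub  -> -7
-9   -> -7 -9
mul  -> 63
10   -> 63 10

[63, 10]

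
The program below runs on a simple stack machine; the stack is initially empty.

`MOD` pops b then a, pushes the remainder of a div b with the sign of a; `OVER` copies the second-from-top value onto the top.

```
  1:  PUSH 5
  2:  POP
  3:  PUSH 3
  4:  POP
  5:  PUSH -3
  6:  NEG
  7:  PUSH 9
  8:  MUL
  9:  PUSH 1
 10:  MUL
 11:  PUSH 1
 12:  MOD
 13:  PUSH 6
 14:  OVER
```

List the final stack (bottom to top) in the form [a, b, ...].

PUSH 5   [5]
POP      []
PUSH 3   [3]
POP      []
PUSH -3  [-3]
NEG      [3]
PUSH 9   [3, 9]
MUL      [27]
PUSH 1   [27, 1]
MUL      [27]
PUSH 1   [27, 1]
MOD      [0]
PUSH 6   [0, 6]
OVER     [0, 6, 0]

[0, 6, 0]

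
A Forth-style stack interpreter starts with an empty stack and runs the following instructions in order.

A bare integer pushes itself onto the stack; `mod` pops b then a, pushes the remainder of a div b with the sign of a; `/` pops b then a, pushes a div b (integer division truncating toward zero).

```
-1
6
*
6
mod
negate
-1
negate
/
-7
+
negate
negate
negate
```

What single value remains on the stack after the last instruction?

7

-1      [-1]
6       [-1, 6]
*       [-6]
6       [-6, 6]
mod     [0]
negate  [0]
-1      [0, -1]
negate  [0, 1]
/       [0]
-7      [0, -7]
+       [-7]
negate  [7]
negate  [-7]
negate  [7]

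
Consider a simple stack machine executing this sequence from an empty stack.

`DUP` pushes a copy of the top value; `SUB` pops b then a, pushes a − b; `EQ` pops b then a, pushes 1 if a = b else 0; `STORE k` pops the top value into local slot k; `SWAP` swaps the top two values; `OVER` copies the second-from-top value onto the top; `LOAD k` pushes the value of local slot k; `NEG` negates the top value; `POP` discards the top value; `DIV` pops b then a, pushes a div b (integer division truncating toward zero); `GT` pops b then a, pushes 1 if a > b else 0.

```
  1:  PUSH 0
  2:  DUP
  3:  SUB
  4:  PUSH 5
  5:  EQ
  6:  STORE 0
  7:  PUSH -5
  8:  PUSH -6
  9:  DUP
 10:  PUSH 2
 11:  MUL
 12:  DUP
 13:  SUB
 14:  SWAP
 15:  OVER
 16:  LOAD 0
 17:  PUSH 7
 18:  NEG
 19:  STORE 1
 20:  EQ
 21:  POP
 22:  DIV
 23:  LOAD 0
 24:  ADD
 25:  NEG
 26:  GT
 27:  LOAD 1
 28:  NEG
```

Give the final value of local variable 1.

-7

PUSH 0  -> [0]
DUP     -> [0, 0]
SUB     -> [0]
PUSH 5  -> [0, 5]
EQ      -> [0]
STORE 0 -> []
PUSH -5 -> [-5]
PUSH -6 -> [-5, -6]
DUP     -> [-5, -6, -6]
PUSH 2  -> [-5, -6, -6, 2]
MUL     -> [-5, -6, -12]
DUP     -> [-5, -6, -12, -12]
SUB     -> [-5, -6, 0]
SWAP    -> [-5, 0, -6]
OVER    -> [-5, 0, -6, 0]
LOAD 0  -> [-5, 0, -6, 0, 0]
PUSH 7  -> [-5, 0, -6, 0, 0, 7]
NEG     -> [-5, 0, -6, 0, 0, -7]
STORE 1 -> [-5, 0, -6, 0, 0]
EQ      -> [-5, 0, -6, 1]
POP     -> [-5, 0, -6]
DIV     -> [-5, 0]
LOAD 0  -> [-5, 0, 0]
ADD     -> [-5, 0]
NEG     -> [-5, 0]
GT      -> [0]
LOAD 1  -> [0, -7]
NEG     -> [0, 7]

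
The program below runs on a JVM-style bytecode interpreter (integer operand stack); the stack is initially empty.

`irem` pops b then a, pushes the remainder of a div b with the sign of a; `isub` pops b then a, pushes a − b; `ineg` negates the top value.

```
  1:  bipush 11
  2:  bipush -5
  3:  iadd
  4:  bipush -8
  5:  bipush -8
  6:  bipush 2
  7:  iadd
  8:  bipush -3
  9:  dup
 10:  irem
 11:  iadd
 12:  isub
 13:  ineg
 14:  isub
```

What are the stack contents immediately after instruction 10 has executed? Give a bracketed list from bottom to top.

[6, -8, -6, 0]

bipush 11 : [11]
bipush -5 : [11, -5]
iadd      : [6]
bipush -8 : [6, -8]
bipush -8 : [6, -8, -8]
bipush 2  : [6, -8, -8, 2]
iadd      : [6, -8, -6]
bipush -3 : [6, -8, -6, -3]
dup       : [6, -8, -6, -3, -3]
irem      : [6, -8, -6, 0]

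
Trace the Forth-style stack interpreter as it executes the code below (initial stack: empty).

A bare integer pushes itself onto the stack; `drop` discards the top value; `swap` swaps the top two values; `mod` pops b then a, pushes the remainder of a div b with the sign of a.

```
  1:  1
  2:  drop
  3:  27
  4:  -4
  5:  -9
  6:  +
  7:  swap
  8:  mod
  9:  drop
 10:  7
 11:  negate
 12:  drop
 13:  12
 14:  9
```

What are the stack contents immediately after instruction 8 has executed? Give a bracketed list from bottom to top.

1    : [1]
drop : []
27   : [27]
-4   : [27, -4]
-9   : [27, -4, -9]
+    : [27, -13]
swap : [-13, 27]
mod  : [-13]

[-13]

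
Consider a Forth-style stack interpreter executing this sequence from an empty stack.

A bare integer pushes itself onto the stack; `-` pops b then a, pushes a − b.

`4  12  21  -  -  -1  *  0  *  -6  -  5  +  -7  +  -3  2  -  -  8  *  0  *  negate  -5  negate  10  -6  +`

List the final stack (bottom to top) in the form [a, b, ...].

4      → [4]
12     → [4, 12]
21     → [4, 12, 21]
-      → [4, -9]
-      → [13]
-1     → [13, -1]
*      → [-13]
0      → [-13, 0]
*      → [0]
-6     → [0, -6]
-      → [6]
5      → [6, 5]
+      → [11]
-7     → [11, -7]
+      → [4]
-3     → [4, -3]
2      → [4, -3, 2]
-      → [4, -5]
-      → [9]
8      → [9, 8]
*      → [72]
0      → [72, 0]
*      → [0]
negate → [0]
-5     → [0, -5]
negate → [0, 5]
10     → [0, 5, 10]
-6     → [0, 5, 10, -6]
+      → [0, 5, 4]

[0, 5, 4]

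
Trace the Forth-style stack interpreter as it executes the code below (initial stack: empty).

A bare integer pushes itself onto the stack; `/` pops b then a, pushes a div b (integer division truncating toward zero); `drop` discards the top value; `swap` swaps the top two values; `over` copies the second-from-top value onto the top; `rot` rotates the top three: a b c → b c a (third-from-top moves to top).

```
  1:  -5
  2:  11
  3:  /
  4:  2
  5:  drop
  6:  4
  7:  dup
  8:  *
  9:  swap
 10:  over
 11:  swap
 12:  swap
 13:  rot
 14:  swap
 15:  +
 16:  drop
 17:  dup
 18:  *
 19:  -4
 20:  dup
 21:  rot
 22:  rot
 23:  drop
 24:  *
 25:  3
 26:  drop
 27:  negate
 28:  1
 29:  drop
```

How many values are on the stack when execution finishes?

-5     : [-5]
11     : [-5, 11]
/      : [0]
2      : [0, 2]
drop   : [0]
4      : [0, 4]
dup    : [0, 4, 4]
*      : [0, 16]
swap   : [16, 0]
over   : [16, 0, 16]
swap   : [16, 16, 0]
swap   : [16, 0, 16]
rot    : [0, 16, 16]
swap   : [0, 16, 16]
+      : [0, 32]
drop   : [0]
dup    : [0, 0]
*      : [0]
-4     : [0, -4]
dup    : [0, -4, -4]
rot    : [-4, -4, 0]
rot    : [-4, 0, -4]
drop   : [-4, 0]
*      : [0]
3      : [0, 3]
drop   : [0]
negate : [0]
1      : [0, 1]
drop   : [0]

1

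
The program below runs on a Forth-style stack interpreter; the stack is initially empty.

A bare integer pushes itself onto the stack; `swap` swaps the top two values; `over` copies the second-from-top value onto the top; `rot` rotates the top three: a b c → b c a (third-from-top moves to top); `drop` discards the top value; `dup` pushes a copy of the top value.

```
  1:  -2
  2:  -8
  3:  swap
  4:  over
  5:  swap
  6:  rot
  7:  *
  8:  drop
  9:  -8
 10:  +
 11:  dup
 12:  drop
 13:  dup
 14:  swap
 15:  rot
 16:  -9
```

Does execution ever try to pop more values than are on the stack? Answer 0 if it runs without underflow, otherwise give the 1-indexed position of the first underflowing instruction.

15

-2    [-2]
-8    [-2, -8]
swap  [-8, -2]
over  [-8, -2, -8]
swap  [-8, -8, -2]
rot   [-8, -2, -8]
*     [-8, 16]
drop  [-8]
-8    [-8, -8]
+     [-16]
dup   [-16, -16]
drop  [-16]
dup   [-16, -16]
swap  [-16, -16]
rot  — needs 3 operands, stack has 2 → underflow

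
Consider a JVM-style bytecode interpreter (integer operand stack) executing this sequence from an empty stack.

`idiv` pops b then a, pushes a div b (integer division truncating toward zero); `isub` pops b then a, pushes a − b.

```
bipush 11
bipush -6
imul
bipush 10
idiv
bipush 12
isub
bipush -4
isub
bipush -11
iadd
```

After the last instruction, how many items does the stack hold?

1

bipush 11   11
bipush -6   11 -6
imul        -66
bipush 10   -66 10
idiv        -6
bipush 12   -6 12
isub        -18
bipush -4   -18 -4
isub        -14
bipush -11  -14 -11
iadd        -25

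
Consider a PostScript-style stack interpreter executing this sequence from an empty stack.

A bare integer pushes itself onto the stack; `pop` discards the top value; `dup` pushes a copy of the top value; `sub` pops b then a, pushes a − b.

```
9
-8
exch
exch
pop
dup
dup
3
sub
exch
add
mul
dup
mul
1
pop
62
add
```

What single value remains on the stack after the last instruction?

9    : 9
-8   : 9 -8
exch : -8 9
exch : 9 -8
pop  : 9
dup  : 9 9
dup  : 9 9 9
3    : 9 9 9 3
sub  : 9 9 6
exch : 9 6 9
add  : 9 15
mul  : 135
dup  : 135 135
mul  : 18225
1    : 18225 1
pop  : 18225
62   : 18225 62
add  : 18287

18287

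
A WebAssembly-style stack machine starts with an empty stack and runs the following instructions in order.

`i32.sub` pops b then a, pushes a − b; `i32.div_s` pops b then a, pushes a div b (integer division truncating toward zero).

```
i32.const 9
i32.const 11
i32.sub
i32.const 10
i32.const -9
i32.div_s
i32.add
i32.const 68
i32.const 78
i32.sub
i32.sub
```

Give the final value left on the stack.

i32.const 9  → 9
i32.const 11 → 9 11
i32.sub      → -2
i32.const 10 → -2 10
i32.const -9 → -2 10 -9
i32.div_s    → -2 -1
i32.add      → -3
i32.const 68 → -3 68
i32.const 78 → -3 68 78
i32.sub      → -3 -10
i32.sub      → 7

7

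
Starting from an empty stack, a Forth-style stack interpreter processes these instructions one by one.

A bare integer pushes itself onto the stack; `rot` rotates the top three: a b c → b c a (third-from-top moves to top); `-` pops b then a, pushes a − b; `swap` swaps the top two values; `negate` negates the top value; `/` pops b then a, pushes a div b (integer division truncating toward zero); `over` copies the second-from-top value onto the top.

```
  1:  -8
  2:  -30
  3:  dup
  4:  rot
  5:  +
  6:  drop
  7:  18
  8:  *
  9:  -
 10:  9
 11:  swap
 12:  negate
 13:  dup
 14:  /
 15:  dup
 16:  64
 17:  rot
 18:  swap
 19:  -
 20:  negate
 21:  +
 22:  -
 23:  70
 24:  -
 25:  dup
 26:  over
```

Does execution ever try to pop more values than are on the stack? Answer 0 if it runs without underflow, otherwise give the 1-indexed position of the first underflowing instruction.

-8   -> [-8]
-30  -> [-8, -30]
dup  -> [-8, -30, -30]
rot  -> [-30, -30, -8]
+    -> [-30, -38]
drop -> [-30]
18   -> [-30, 18]
*    -> [-540]
-  — needs 2 operands, stack has 1 → underflow

9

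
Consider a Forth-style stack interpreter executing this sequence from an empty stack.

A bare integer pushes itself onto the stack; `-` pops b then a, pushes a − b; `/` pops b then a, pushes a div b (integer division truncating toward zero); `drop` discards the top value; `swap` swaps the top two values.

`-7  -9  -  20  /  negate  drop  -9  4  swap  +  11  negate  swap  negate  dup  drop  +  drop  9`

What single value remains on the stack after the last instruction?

9

-7      [-7]
-9      [-7, -9]
-       [2]
20      [2, 20]
/       [0]
negate  [0]
drop    []
-9      [-9]
4       [-9, 4]
swap    [4, -9]
+       [-5]
11      [-5, 11]
negate  [-5, -11]
swap    [-11, -5]
negate  [-11, 5]
dup     [-11, 5, 5]
drop    [-11, 5]
+       [-6]
drop    []
9       [9]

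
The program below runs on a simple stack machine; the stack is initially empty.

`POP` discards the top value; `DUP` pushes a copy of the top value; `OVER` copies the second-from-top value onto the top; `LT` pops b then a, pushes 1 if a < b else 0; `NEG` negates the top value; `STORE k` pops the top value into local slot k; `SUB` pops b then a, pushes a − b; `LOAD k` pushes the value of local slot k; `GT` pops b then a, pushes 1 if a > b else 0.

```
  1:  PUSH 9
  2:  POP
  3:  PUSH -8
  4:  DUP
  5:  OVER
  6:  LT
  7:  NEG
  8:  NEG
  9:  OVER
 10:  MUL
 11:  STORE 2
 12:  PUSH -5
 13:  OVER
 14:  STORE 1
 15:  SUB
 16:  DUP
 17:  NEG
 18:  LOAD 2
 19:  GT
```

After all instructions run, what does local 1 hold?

-8

PUSH 9  -> 9
POP     -> (empty)
PUSH -8 -> -8
DUP     -> -8 -8
OVER    -> -8 -8 -8
LT      -> -8 0
NEG     -> -8 0
NEG     -> -8 0
OVER    -> -8 0 -8
MUL     -> -8 0
STORE 2 -> -8
PUSH -5 -> -8 -5
OVER    -> -8 -5 -8
STORE 1 -> -8 -5
SUB     -> -3
DUP     -> -3 -3
NEG     -> -3 3
LOAD 2  -> -3 3 0
GT      -> -3 1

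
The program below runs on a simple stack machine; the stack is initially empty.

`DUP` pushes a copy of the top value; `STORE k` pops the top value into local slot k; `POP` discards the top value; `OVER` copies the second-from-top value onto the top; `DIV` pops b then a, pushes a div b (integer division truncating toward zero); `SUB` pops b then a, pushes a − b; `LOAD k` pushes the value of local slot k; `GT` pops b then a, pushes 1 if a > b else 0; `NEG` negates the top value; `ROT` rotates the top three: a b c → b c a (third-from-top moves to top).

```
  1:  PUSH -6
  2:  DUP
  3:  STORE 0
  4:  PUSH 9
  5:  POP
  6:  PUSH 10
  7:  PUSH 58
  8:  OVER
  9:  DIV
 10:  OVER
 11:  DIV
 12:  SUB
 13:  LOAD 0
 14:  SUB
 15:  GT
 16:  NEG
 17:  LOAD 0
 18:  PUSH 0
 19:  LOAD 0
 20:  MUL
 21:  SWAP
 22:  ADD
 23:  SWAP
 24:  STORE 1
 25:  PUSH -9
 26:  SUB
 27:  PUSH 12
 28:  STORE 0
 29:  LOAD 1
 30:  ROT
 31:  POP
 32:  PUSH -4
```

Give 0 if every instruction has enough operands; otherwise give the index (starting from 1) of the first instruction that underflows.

30

PUSH -6 → -6
DUP     → -6 -6
STORE 0 → -6
PUSH 9  → -6 9
POP     → -6
PUSH 10 → -6 10
PUSH 58 → -6 10 58
OVER    → -6 10 58 10
DIV     → -6 10 5
OVER    → -6 10 5 10
DIV     → -6 10 0
SUB     → -6 10
LOAD 0  → -6 10 -6
SUB     → -6 16
GT      → 0
NEG     → 0
LOAD 0  → 0 -6
PUSH 0  → 0 -6 0
LOAD 0  → 0 -6 0 -6
MUL     → 0 -6 0
SWAP    → 0 0 -6
ADD     → 0 -6
SWAP    → -6 0
STORE 1 → -6
PUSH -9 → -6 -9
SUB     → 3
PUSH 12 → 3 12
STORE 0 → 3
LOAD 1  → 3 0
ROT  — needs 3 operands, stack has 2 → underflow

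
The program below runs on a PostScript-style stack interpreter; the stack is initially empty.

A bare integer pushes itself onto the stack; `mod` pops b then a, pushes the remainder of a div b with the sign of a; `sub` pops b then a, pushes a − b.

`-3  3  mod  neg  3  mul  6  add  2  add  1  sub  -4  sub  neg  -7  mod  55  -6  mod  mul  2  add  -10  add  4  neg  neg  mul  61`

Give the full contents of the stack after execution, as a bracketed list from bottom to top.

-3  -> [-3]
3   -> [-3, 3]
mod -> [0]
neg -> [0]
3   -> [0, 3]
mul -> [0]
6   -> [0, 6]
add -> [6]
2   -> [6, 2]
add -> [8]
1   -> [8, 1]
sub -> [7]
-4  -> [7, -4]
sub -> [11]
neg -> [-11]
-7  -> [-11, -7]
mod -> [-4]
55  -> [-4, 55]
-6  -> [-4, 55, -6]
mod -> [-4, 1]
mul -> [-4]
2   -> [-4, 2]
add -> [-2]
-10 -> [-2, -10]
add -> [-12]
4   -> [-12, 4]
neg -> [-12, -4]
neg -> [-12, 4]
mul -> [-48]
61  -> [-48, 61]

[-48, 61]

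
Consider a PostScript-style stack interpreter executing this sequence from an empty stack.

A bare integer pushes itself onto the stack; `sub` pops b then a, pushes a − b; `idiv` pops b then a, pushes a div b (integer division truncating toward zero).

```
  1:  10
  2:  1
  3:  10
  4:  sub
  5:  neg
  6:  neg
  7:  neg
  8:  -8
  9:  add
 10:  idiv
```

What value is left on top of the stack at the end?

10

10   -> [10]
1    -> [10, 1]
10   -> [10, 1, 10]
sub  -> [10, -9]
neg  -> [10, 9]
neg  -> [10, -9]
neg  -> [10, 9]
-8   -> [10, 9, -8]
add  -> [10, 1]
idiv -> [10]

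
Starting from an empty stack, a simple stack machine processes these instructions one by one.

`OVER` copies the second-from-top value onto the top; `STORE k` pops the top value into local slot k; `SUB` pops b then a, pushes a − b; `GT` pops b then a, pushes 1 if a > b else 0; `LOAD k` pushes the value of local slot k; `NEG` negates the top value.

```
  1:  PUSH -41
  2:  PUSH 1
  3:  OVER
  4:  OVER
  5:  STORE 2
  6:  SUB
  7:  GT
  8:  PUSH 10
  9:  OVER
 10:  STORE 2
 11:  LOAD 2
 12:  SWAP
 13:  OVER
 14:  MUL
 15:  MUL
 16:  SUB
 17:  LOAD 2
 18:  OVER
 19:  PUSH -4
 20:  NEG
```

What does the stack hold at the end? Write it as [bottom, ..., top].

PUSH -41 : [-41]
PUSH 1   : [-41, 1]
OVER     : [-41, 1, -41]
OVER     : [-41, 1, -41, 1]
STORE 2  : [-41, 1, -41]
SUB      : [-41, 42]
GT       : [0]
PUSH 10  : [0, 10]
OVER     : [0, 10, 0]
STORE 2  : [0, 10]
LOAD 2   : [0, 10, 0]
SWAP     : [0, 0, 10]
OVER     : [0, 0, 10, 0]
MUL      : [0, 0, 0]
MUL      : [0, 0]
SUB      : [0]
LOAD 2   : [0, 0]
OVER     : [0, 0, 0]
PUSH -4  : [0, 0, 0, -4]
NEG      : [0, 0, 0, 4]

[0, 0, 0, 4]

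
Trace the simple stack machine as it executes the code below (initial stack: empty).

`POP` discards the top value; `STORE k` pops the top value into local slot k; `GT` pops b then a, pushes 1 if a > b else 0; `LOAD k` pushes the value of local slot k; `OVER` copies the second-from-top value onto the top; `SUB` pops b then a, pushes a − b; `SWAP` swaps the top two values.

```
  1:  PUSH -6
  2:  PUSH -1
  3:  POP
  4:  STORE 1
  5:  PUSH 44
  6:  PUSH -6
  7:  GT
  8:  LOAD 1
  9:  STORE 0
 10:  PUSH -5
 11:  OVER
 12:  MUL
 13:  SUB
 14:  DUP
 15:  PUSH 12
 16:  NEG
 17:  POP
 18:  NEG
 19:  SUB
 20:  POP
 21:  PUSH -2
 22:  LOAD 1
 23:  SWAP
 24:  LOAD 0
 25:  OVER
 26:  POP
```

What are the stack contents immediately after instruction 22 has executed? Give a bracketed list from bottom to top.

PUSH -6  -6
PUSH -1  -6 -1
POP      -6
STORE 1  (empty)
PUSH 44  44
PUSH -6  44 -6
GT       1
LOAD 1   1 -6
STORE 0  1
PUSH -5  1 -5
OVER     1 -5 1
MUL      1 -5
SUB      6
DUP      6 6
PUSH 12  6 6 12
NEG      6 6 -12
POP      6 6
NEG      6 -6
SUB      12
POP      (empty)
PUSH -2  -2
LOAD 1   -2 -6

[-2, -6]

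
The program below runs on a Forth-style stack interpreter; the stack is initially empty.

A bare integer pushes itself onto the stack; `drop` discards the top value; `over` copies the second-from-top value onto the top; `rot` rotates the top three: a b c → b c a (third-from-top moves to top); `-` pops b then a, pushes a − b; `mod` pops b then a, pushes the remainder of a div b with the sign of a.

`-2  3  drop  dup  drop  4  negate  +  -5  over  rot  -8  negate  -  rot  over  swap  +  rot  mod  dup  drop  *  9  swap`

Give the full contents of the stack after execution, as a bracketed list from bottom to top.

[9, 14]

-2     → [-2]
3      → [-2, 3]
drop   → [-2]
dup    → [-2, -2]
drop   → [-2]
4      → [-2, 4]
negate → [-2, -4]
+      → [-6]
-5     → [-6, -5]
over   → [-6, -5, -6]
rot    → [-5, -6, -6]
-8     → [-5, -6, -6, -8]
negate → [-5, -6, -6, 8]
-      → [-5, -6, -14]
rot    → [-6, -14, -5]
over   → [-6, -14, -5, -14]
swap   → [-6, -14, -14, -5]
+      → [-6, -14, -19]
rot    → [-14, -19, -6]
mod    → [-14, -1]
dup    → [-14, -1, -1]
drop   → [-14, -1]
*      → [14]
9      → [14, 9]
swap   → [9, 14]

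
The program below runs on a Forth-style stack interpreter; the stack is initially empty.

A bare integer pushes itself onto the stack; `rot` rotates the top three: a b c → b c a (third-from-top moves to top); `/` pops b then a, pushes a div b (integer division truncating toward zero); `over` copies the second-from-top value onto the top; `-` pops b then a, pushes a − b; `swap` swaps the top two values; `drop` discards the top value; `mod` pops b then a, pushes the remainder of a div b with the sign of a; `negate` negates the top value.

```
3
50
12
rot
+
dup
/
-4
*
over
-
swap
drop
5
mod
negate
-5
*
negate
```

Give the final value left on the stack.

3      -> 3
50     -> 3 50
12     -> 3 50 12
rot    -> 50 12 3
+      -> 50 15
dup    -> 50 15 15
/      -> 50 1
-4     -> 50 1 -4
*      -> 50 -4
over   -> 50 -4 50
-      -> 50 -54
swap   -> -54 50
drop   -> -54
5      -> -54 5
mod    -> -4
negate -> 4
-5     -> 4 -5
*      -> -20
negate -> 20

20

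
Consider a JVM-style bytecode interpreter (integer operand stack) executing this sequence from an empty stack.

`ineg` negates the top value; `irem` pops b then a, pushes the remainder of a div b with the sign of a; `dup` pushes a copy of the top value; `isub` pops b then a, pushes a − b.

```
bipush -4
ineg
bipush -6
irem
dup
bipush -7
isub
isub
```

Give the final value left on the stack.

-7

bipush -4 -> -4
ineg      -> 4
bipush -6 -> 4 -6
irem      -> 4
dup       -> 4 4
bipush -7 -> 4 4 -7
isub      -> 4 11
isub      -> -7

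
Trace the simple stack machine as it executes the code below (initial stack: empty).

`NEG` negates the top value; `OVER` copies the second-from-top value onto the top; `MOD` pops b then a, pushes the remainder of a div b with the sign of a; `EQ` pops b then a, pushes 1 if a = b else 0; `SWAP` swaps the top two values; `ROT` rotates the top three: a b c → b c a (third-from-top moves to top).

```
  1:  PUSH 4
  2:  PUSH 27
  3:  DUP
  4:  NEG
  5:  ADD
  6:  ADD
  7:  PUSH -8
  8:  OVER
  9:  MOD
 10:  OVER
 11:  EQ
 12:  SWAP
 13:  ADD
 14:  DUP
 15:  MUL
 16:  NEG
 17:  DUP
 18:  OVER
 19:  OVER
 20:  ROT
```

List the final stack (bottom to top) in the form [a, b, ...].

PUSH 4   [4]
PUSH 27  [4, 27]
DUP      [4, 27, 27]
NEG      [4, 27, -27]
ADD      [4, 0]
ADD      [4]
PUSH -8  [4, -8]
OVER     [4, -8, 4]
MOD      [4, 0]
OVER     [4, 0, 4]
EQ       [4, 0]
SWAP     [0, 4]
ADD      [4]
DUP      [4, 4]
MUL      [16]
NEG      [-16]
DUP      [-16, -16]
OVER     [-16, -16, -16]
OVER     [-16, -16, -16, -16]
ROT      [-16, -16, -16, -16]

[-16, -16, -16, -16]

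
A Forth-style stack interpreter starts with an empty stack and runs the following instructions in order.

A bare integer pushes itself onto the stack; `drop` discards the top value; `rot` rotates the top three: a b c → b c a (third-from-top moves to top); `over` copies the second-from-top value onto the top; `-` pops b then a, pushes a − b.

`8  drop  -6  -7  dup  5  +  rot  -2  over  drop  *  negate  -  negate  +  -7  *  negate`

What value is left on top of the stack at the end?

8       8
drop    (empty)
-6      -6
-7      -6 -7
dup     -6 -7 -7
5       -6 -7 -7 5
+       -6 -7 -2
rot     -7 -2 -6
-2      -7 -2 -6 -2
over    -7 -2 -6 -2 -6
drop    -7 -2 -6 -2
*       -7 -2 12
negate  -7 -2 -12
-       -7 10
negate  -7 -10
+       -17
-7      -17 -7
*       119
negate  -119

-119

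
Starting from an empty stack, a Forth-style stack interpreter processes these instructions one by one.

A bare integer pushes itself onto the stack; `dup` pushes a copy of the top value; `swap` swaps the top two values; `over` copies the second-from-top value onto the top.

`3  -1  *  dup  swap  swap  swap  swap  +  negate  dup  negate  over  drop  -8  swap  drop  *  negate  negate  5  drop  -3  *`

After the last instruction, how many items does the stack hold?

3      : 3
-1     : 3 -1
*      : -3
dup    : -3 -3
swap   : -3 -3
swap   : -3 -3
swap   : -3 -3
swap   : -3 -3
+      : -6
negate : 6
dup    : 6 6
negate : 6 -6
over   : 6 -6 6
drop   : 6 -6
-8     : 6 -6 -8
swap   : 6 -8 -6
drop   : 6 -8
*      : -48
negate : 48
negate : -48
5      : -48 5
drop   : -48
-3     : -48 -3
*      : 144

1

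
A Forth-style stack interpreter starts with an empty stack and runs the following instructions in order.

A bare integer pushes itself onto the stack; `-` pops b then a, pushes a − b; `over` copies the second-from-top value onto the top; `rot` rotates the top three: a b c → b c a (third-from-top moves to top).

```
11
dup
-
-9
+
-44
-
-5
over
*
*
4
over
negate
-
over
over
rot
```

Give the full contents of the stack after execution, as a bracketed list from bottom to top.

[-6125, -6125, -6121, -6121]

11     -> 11
dup    -> 11 11
-      -> 0
-9     -> 0 -9
+      -> -9
-44    -> -9 -44
-      -> 35
-5     -> 35 -5
over   -> 35 -5 35
*      -> 35 -175
*      -> -6125
4      -> -6125 4
over   -> -6125 4 -6125
negate -> -6125 4 6125
-      -> -6125 -6121
over   -> -6125 -6121 -6125
over   -> -6125 -6121 -6125 -6121
rot    -> -6125 -6125 -6121 -6121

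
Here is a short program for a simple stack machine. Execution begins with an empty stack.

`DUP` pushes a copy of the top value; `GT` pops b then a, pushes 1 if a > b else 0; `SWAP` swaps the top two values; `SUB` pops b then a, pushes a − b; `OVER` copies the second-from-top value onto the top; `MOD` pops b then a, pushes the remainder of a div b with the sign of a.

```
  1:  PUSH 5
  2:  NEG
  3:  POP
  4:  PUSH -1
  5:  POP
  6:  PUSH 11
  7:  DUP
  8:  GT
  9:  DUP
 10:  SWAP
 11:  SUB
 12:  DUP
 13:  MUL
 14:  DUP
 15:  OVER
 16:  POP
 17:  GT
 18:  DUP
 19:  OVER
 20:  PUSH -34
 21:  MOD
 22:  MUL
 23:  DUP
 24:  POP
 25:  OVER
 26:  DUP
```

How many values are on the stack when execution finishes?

4

PUSH 5   -> [5]
NEG      -> [-5]
POP      -> []
PUSH -1  -> [-1]
POP      -> []
PUSH 11  -> [11]
DUP      -> [11, 11]
GT       -> [0]
DUP      -> [0, 0]
SWAP     -> [0, 0]
SUB      -> [0]
DUP      -> [0, 0]
MUL      -> [0]
DUP      -> [0, 0]
OVER     -> [0, 0, 0]
POP      -> [0, 0]
GT       -> [0]
DUP      -> [0, 0]
OVER     -> [0, 0, 0]
PUSH -34 -> [0, 0, 0, -34]
MOD      -> [0, 0, 0]
MUL      -> [0, 0]
DUP      -> [0, 0, 0]
POP      -> [0, 0]
OVER     -> [0, 0, 0]
DUP      -> [0, 0, 0, 0]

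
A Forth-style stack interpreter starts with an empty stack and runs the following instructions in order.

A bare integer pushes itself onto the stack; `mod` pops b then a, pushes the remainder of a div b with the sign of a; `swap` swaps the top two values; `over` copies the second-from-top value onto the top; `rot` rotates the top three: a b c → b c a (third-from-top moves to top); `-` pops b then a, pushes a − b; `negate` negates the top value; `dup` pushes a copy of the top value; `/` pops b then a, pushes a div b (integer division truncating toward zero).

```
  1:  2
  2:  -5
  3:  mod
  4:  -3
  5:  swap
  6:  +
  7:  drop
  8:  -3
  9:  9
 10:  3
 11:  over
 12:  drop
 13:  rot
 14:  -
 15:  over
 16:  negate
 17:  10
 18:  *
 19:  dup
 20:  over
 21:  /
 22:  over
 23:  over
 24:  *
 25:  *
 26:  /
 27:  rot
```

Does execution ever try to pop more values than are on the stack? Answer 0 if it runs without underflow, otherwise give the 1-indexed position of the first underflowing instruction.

0

2       2
-5      2 -5
mod     2
-3      2 -3
swap    -3 2
+       -1
drop    (empty)
-3      -3
9       -3 9
3       -3 9 3
over    -3 9 3 9
drop    -3 9 3
rot     9 3 -3
-       9 6
over    9 6 9
negate  9 6 -9
10      9 6 -9 10
*       9 6 -90
dup     9 6 -90 -90
over    9 6 -90 -90 -90
/       9 6 -90 1
over    9 6 -90 1 -90
over    9 6 -90 1 -90 1
*       9 6 -90 1 -90
*       9 6 -90 -90
/       9 6 1
rot     6 1 9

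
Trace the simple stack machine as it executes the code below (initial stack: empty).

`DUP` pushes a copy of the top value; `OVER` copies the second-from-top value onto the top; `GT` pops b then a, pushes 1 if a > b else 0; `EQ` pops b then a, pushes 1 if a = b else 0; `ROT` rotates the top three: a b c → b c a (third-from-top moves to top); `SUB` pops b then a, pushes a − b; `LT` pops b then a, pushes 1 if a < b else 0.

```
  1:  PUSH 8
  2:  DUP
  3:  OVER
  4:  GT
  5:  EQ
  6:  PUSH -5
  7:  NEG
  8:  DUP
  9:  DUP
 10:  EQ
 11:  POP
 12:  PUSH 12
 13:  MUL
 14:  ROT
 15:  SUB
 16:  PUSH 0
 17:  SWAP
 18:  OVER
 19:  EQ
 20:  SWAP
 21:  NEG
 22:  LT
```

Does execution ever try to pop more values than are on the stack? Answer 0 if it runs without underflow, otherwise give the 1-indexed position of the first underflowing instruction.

14

PUSH 8  -> 8
DUP     -> 8 8
OVER    -> 8 8 8
GT      -> 8 0
EQ      -> 0
PUSH -5 -> 0 -5
NEG     -> 0 5
DUP     -> 0 5 5
DUP     -> 0 5 5 5
EQ      -> 0 5 1
POP     -> 0 5
PUSH 12 -> 0 5 12
MUL     -> 0 60
ROT  — needs 3 operands, stack has 2 → underflow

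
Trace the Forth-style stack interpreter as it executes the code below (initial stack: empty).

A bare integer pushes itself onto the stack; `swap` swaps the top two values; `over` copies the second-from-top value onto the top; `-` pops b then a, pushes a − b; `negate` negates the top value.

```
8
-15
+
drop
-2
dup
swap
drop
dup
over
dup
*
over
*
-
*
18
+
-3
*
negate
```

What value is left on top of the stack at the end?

8       [8]
-15     [8, -15]
+       [-7]
drop    []
-2      [-2]
dup     [-2, -2]
swap    [-2, -2]
drop    [-2]
dup     [-2, -2]
over    [-2, -2, -2]
dup     [-2, -2, -2, -2]
*       [-2, -2, 4]
over    [-2, -2, 4, -2]
*       [-2, -2, -8]
-       [-2, 6]
*       [-12]
18      [-12, 18]
+       [6]
-3      [6, -3]
*       [-18]
negate  [18]

18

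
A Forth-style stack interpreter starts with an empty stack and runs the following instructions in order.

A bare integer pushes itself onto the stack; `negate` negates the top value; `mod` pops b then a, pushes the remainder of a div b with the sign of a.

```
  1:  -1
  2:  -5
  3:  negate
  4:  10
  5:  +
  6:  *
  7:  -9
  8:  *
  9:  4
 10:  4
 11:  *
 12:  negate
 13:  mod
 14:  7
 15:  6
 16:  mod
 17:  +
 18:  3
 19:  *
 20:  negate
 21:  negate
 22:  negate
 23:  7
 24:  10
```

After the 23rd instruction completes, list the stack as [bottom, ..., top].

[-24, 7]

-1     → -1
-5     → -1 -5
negate → -1 5
10     → -1 5 10
+      → -1 15
*      → -15
-9     → -15 -9
*      → 135
4      → 135 4
4      → 135 4 4
*      → 135 16
negate → 135 -16
mod    → 7
7      → 7 7
6      → 7 7 6
mod    → 7 1
+      → 8
3      → 8 3
*      → 24
negate → -24
negate → 24
negate → -24
7      → -24 7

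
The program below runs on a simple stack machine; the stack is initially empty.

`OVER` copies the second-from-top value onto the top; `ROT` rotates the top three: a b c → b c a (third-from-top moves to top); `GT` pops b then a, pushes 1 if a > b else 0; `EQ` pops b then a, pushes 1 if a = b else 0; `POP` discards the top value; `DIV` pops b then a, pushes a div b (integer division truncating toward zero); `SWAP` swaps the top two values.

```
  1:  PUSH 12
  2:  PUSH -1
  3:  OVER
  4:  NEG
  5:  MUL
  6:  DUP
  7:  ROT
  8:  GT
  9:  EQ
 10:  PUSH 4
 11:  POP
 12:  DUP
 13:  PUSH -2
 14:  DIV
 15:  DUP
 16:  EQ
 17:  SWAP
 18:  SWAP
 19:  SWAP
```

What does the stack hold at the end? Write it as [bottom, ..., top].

PUSH 12  [12]
PUSH -1  [12, -1]
OVER     [12, -1, 12]
NEG      [12, -1, -12]
MUL      [12, 12]
DUP      [12, 12, 12]
ROT      [12, 12, 12]
GT       [12, 0]
EQ       [0]
PUSH 4   [0, 4]
POP      [0]
DUP      [0, 0]
PUSH -2  [0, 0, -2]
DIV      [0, 0]
DUP      [0, 0, 0]
EQ       [0, 1]
SWAP     [1, 0]
SWAP     [0, 1]
SWAP     [1, 0]

[1, 0]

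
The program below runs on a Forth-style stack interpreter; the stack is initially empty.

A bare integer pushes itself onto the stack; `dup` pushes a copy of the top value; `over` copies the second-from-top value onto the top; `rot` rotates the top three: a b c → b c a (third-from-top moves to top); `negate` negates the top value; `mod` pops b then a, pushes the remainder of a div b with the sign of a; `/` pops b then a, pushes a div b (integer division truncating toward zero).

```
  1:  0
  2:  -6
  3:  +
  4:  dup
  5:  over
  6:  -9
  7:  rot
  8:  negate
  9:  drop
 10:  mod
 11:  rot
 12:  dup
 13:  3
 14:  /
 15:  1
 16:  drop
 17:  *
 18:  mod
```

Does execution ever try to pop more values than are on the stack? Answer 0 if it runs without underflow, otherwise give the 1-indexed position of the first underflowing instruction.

11

0       [0]
-6      [0, -6]
+       [-6]
dup     [-6, -6]
over    [-6, -6, -6]
-9      [-6, -6, -6, -9]
rot     [-6, -6, -9, -6]
negate  [-6, -6, -9, 6]
drop    [-6, -6, -9]
mod     [-6, -6]
rot  — needs 3 operands, stack has 2 → underflow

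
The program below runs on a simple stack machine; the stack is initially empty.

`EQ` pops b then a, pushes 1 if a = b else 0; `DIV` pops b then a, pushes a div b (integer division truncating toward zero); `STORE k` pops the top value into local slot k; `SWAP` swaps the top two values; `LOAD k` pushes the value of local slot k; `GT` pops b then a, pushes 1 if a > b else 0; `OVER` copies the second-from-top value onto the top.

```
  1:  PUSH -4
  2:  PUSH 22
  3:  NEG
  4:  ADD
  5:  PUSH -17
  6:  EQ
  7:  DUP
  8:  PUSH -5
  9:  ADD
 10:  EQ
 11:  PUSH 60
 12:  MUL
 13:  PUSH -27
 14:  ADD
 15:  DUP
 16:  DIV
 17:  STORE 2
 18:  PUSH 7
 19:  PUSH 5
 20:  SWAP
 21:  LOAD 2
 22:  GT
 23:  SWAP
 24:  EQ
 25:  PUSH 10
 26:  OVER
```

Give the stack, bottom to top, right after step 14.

PUSH -4   -4
PUSH 22   -4 22
NEG       -4 -22
ADD       -26
PUSH -17  -26 -17
EQ        0
DUP       0 0
PUSH -5   0 0 -5
ADD       0 -5
EQ        0
PUSH 60   0 60
MUL       0
PUSH -27  0 -27
ADD       -27

[-27]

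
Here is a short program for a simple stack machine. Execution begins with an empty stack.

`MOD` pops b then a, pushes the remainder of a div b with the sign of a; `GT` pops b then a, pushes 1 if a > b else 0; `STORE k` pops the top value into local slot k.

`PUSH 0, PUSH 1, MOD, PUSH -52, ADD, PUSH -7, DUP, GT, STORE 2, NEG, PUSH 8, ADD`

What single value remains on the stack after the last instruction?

PUSH 0   → 0
PUSH 1   → 0 1
MOD      → 0
PUSH -52 → 0 -52
ADD      → -52
PUSH -7  → -52 -7
DUP      → -52 -7 -7
GT       → -52 0
STORE 2  → -52
NEG      → 52
PUSH 8   → 52 8
ADD      → 60

60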